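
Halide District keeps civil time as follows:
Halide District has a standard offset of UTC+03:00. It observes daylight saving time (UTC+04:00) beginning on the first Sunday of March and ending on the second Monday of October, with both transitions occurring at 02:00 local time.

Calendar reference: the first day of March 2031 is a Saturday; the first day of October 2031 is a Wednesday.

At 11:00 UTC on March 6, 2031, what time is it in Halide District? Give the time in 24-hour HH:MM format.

1 March 2031 is a Saturday, so the first Sunday is March 2.
1 October 2031 is a Wednesday, so the first Monday is October 6 and the second is October 13.
At the standard offset (UTC+03:00), 11:00 UTC + 3h = 14:00 Halide District standard time.
The standard-time date in Halide District, March 6, 2031, lies within the daylight-saving period (2 March – 13 October), so Halide District is on daylight time, UTC+04:00.
11:00 UTC + 4h = 15:00 local.

15:00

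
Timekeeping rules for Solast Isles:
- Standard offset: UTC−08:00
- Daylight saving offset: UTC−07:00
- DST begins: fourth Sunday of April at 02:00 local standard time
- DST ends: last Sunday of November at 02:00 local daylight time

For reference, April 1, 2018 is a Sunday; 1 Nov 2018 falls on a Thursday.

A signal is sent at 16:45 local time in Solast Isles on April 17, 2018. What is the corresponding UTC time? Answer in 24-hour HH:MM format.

1 April 2018 is a Sunday, so the first Sunday is April 1 and the fourth is April 22.
1 November 2018 is a Thursday, so Sundays fall on 4, 11, 18, 25; the last is November 25.
April 17, 2018 is outside the daylight-saving period (22 April – 25 November), so Solast Isles is on standard time, UTC−08:00.
16:45 local + 8h = 00:45 UTC (rolling into the next day, 18 April 2018).

00:45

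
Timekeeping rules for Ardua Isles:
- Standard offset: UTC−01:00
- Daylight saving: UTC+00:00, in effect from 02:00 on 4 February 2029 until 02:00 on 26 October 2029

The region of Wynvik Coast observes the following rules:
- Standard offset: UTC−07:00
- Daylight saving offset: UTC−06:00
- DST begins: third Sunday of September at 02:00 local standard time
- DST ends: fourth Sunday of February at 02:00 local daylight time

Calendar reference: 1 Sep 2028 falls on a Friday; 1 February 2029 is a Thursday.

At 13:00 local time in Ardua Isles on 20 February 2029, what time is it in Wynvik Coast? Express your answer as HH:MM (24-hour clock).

Daylight saving runs 4 February – 26 October; 20 February 2029 is inside that window, so Ardua Isles is at UTC+00:00.
13:00 Ardua Isles − 0h = 13:00 UTC.
1 September 2028 is a Friday, so the first Sunday is September 3 and the third is September 17.
1 February 2029 is a Thursday, so the first Sunday is February 4 and the fourth is February 25.
At the standard offset (UTC−07:00), 13:00 UTC − 7h = 06:00 Wynvik Coast standard time.
The standard-time date in Wynvik Coast, 20 February 2029, falls between 17 September 2028 and 25 February 2029, so daylight saving is in effect and Wynvik Coast is at UTC−06:00.
13:00 UTC − 6h = 07:00 Wynvik Coast.

07:00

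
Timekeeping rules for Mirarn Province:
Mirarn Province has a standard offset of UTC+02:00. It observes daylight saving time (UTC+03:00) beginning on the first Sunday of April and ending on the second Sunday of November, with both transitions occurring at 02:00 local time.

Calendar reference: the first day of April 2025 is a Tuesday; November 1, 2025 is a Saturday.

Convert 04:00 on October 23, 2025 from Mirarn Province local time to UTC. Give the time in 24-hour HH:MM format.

1 April 2025 is a Tuesday, so the first Sunday is April 6.
1 November 2025 is a Saturday, so the first Sunday is November 2 and the second is November 9.
Daylight saving runs 6 April – 9 November; October 23, 2025 is inside that window, so Mirarn Province is at UTC+03:00.
04:00 local − 3h = 01:00 UTC.

01:00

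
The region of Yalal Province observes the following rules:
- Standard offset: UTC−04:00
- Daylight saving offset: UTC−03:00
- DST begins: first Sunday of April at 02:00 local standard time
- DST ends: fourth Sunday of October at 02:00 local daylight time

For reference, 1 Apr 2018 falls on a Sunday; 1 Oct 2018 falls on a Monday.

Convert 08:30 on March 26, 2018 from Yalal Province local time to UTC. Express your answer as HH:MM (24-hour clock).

1 April 2018 is a Sunday, so the first Sunday is April 1.
1 October 2018 is a Monday, so the first Sunday is October 7 and the fourth is October 28.
March 26, 2018 is outside the daylight-saving period (1 April – 28 October), so Yalal Province is on standard time, UTC−04:00.
08:30 local + 4h = 12:30 UTC.

12:30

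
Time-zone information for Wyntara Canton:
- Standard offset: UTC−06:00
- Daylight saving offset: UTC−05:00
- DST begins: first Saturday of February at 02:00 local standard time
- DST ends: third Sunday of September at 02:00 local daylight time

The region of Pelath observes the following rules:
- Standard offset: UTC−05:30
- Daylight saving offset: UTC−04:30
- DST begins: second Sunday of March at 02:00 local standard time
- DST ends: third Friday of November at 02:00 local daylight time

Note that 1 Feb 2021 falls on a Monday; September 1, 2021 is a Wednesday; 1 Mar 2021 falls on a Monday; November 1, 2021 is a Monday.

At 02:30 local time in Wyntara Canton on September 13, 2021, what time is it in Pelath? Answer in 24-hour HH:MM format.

1 February 2021 is a Monday, so the first Saturday is February 6.
1 September 2021 is a Wednesday, so the first Sunday is September 5 and the third is September 19.
September 13, 2021 falls between 6 February and 19 September, so daylight saving is in effect and Wyntara Canton is at UTC−05:00.
02:30 Wyntara Canton + 5h = 07:30 UTC.
1 March 2021 is a Monday, so the first Sunday is March 7 and the second is March 14.
1 November 2021 is a Monday, so the first Friday is November 5 and the third is November 19.
At the standard offset (UTC−05:30), 07:30 UTC − 5h30m = 02:00 Pelath standard time.
The standard-time date in Pelath, September 13, 2021, lies within the daylight-saving period (14 March – 19 November), so Pelath is on daylight time, UTC−04:30.
07:30 UTC − 4h30m = 03:00 Pelath.

03:00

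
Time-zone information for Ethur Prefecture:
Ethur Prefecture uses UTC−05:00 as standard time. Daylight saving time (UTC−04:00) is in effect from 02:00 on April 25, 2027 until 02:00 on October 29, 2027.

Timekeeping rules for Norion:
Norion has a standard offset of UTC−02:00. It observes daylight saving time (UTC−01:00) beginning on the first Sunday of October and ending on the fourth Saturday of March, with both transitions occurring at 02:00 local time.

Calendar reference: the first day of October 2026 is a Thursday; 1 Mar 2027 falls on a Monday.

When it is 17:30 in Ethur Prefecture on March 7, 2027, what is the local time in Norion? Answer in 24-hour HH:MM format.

21:30

March 7, 2027 is outside the daylight-saving period (25 April – 29 October), so Ethur Prefecture is on standard time, UTC−05:00.
17:30 Ethur Prefecture + 5h = 22:30 UTC.
1 October 2026 is a Thursday, so the first Sunday is October 4.
1 March 2027 is a Monday, so the first Saturday is March 6 and the fourth is March 27.
At the standard offset (UTC−02:00), 22:30 UTC − 2h = 20:30 Norion standard time.
The standard-time date in Norion, March 7, 2027, lies within the daylight-saving period (4 October 2026 – 27 March 2027), so Norion is on daylight time, UTC−01:00.
22:30 UTC − 1h = 21:30 Norion.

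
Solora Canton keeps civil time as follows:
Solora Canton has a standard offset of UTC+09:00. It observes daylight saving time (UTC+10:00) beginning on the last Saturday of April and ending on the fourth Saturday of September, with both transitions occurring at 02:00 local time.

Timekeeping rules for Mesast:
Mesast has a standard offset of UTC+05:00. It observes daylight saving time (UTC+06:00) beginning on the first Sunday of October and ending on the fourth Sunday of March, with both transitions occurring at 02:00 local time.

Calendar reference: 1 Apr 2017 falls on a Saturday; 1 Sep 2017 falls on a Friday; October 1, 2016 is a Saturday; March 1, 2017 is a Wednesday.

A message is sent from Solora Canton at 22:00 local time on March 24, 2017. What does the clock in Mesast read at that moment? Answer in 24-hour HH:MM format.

19:00

1 April 2017 is a Saturday, so Saturdays fall on 1, 8, 15, 22, 29; the last is April 29.
1 September 2017 is a Friday, so the first Saturday is September 2 and the fourth is September 23.
March 24, 2017 is outside the daylight-saving period (29 April – 23 September), so Solora Canton is on standard time, UTC+09:00.
22:00 Solora Canton − 9h = 13:00 UTC.
1 October 2016 is a Saturday, so the first Sunday is October 2.
1 March 2017 is a Wednesday, so the first Sunday is March 5 and the fourth is March 26.
At the standard offset (UTC+05:00), 13:00 UTC + 5h = 18:00 Mesast standard time.
Daylight saving runs 2 October 2016 – 26 March 2017; the standard-time date in Mesast, March 24, 2017, is inside that window, so Mesast is at UTC+06:00.
13:00 UTC + 6h = 19:00 Mesast.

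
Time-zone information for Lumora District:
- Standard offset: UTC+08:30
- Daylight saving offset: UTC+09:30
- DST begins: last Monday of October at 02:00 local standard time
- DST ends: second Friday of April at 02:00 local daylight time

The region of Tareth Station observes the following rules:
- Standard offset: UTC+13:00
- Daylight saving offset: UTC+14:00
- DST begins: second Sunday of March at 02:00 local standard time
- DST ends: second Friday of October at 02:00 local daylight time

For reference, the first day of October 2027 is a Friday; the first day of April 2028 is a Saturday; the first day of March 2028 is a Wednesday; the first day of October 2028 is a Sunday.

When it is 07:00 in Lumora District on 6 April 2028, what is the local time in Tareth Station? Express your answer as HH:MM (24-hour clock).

11:30

1 October 2027 is a Friday, so Mondays fall on 4, 11, 18, 25; the last is October 25.
1 April 2028 is a Saturday, so the first Friday is April 7 and the second is April 14.
6 April 2028 falls between 25 October 2027 and 14 April 2028, so daylight saving is in effect and Lumora District is at UTC+09:30.
07:00 Lumora District − 9h30m = 21:30 UTC (rolling into the previous day, 5 April 2028).
1 March 2028 is a Wednesday, so the first Sunday is March 5 and the second is March 12.
1 October 2028 is a Sunday, so the first Friday is October 6 and the second is October 13.
At the standard offset (UTC+13:00), 21:30 UTC + 13h = 10:30 Tareth Station standard time (rolling into the next day, 6 April 2028).
The standard-time date in Tareth Station, 6 April 2028, lies within the daylight-saving period (12 March – 13 October), so Tareth Station is on daylight time, UTC+14:00.
21:30 UTC + 14h = 11:30 Tareth Station (rolling into the next day, 6 April 2028).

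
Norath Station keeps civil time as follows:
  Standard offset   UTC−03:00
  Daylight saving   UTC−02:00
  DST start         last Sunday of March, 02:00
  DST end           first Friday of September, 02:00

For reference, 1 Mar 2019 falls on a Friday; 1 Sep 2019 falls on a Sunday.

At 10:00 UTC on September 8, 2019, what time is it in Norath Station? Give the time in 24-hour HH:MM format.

1 March 2019 is a Friday, so Sundays fall on 3, 10, 17, 24, 31; the last is March 31.
1 September 2019 is a Sunday, so the first Friday is September 6.
At the standard offset (UTC−03:00), 10:00 UTC − 3h = 07:00 Norath Station standard time.
The standard-time date in Norath Station, September 8, 2019, does not fall between 31 March and 6 September, so daylight saving is not in effect and Norath Station is at UTC−03:00.
10:00 UTC − 3h = 07:00 local.

07:00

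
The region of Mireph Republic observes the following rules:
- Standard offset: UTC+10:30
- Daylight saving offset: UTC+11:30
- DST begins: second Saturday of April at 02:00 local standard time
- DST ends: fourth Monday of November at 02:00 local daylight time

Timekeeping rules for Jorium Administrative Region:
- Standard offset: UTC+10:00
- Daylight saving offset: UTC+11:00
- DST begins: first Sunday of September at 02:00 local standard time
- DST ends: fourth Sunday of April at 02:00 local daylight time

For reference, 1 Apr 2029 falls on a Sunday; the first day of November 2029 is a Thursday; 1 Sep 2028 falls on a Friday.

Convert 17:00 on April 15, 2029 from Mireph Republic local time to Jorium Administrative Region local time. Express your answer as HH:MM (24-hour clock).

16:30

1 April 2029 is a Sunday, so the first Saturday is April 7 and the second is April 14.
1 November 2029 is a Thursday, so the first Monday is November 5 and the fourth is November 26.
Daylight saving runs 14 April – 26 November; April 15, 2029 is inside that window, so Mireph Republic is at UTC+11:30.
17:00 Mireph Republic − 11h30m = 05:30 UTC.
1 September 2028 is a Friday, so the first Sunday is September 3.
1 April 2029 is a Sunday, so the first Sunday is April 1 and the fourth is April 22.
At the standard offset (UTC+10:00), 05:30 UTC + 10h = 15:30 Jorium Administrative Region standard time.
Daylight saving runs 3 September 2028 – 22 April 2029; the standard-time date in Jorium Administrative Region, April 15, 2029, is inside that window, so Jorium Administrative Region is at UTC+11:00.
05:30 UTC + 11h = 16:30 Jorium Administrative Region.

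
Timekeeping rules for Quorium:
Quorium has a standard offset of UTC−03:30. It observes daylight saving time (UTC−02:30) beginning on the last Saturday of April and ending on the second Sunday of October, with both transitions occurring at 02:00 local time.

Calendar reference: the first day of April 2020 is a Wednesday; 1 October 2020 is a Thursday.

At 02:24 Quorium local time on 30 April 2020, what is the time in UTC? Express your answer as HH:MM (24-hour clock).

1 April 2020 is a Wednesday, so Saturdays fall on 4, 11, 18, 25; the last is April 25.
1 October 2020 is a Thursday, so the first Sunday is October 4 and the second is October 11.
30 April 2020 lies within the daylight-saving period (25 April – 11 October), so Quorium is on daylight time, UTC−02:30.
02:24 local + 2h30m = 04:54 UTC.

04:54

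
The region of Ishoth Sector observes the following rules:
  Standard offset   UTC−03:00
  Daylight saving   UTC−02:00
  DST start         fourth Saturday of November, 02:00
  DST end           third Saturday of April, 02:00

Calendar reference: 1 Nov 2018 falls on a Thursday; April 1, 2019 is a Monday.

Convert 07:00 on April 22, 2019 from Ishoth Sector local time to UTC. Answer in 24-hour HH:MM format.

1 November 2018 is a Thursday, so the first Saturday is November 3 and the fourth is November 24.
1 April 2019 is a Monday, so the first Saturday is April 6 and the third is April 20.
Daylight saving runs 24 November 2018 – 20 April 2019; April 22, 2019 is outside that window, so Ishoth Sector is on standard time at UTC−03:00.
07:00 local + 3h = 10:00 UTC.

10:00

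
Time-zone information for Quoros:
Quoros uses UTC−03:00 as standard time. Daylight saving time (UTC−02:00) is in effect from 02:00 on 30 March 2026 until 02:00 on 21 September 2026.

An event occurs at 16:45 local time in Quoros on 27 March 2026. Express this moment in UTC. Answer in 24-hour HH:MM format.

Daylight saving runs 30 March – 21 September; 27 March 2026 is outside that window, so Quoros is on standard time at UTC−03:00.
16:45 local + 3h = 19:45 UTC.

19:45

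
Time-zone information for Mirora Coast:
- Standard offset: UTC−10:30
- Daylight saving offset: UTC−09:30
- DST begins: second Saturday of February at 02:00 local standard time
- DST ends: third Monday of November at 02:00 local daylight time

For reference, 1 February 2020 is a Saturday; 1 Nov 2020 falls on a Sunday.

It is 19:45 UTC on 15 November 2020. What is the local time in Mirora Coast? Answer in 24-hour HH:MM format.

1 February 2020 is a Saturday, so the first Saturday is February 1 and the second is February 8.
1 November 2020 is a Sunday, so the first Monday is November 2 and the third is November 16.
At the standard offset (UTC−10:30), 19:45 UTC − 10h30m = 09:15 Mirora Coast standard time.
The standard-time date in Mirora Coast, 15 November 2020, falls between 8 February and 16 November, so daylight saving is in effect and Mirora Coast is at UTC−09:30.
19:45 UTC − 9h30m = 10:15 local.

10:15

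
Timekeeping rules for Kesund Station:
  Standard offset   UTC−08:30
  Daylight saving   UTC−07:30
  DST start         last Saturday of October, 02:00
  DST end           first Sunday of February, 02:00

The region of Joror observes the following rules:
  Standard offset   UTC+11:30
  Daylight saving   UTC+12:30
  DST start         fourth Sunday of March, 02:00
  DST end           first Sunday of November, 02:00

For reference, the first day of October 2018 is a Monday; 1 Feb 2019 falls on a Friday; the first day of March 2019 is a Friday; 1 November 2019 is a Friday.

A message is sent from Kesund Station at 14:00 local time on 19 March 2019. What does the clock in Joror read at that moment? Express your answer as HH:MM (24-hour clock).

10:00

1 October 2018 is a Monday, so Saturdays fall on 6, 13, 20, 27; the last is October 27.
1 February 2019 is a Friday, so the first Sunday is February 3.
19 March 2019 is outside the daylight-saving period (27 October 2018 – 3 February 2019), so Kesund Station is on standard time, UTC−08:30.
14:00 Kesund Station + 8h30m = 22:30 UTC.
1 March 2019 is a Friday, so the first Sunday is March 3 and the fourth is March 24.
1 November 2019 is a Friday, so the first Sunday is November 3.
At the standard offset (UTC+11:30), 22:30 UTC + 11h30m = 10:00 Joror standard time (rolling into the next day, 20 March 2019).
The standard-time date in Joror, 20 March 2019, is outside the daylight-saving period (24 March – 3 November), so Joror is on standard time, UTC+11:30.
22:30 UTC + 11h30m = 10:00 Joror (rolling into the next day, 20 March 2019).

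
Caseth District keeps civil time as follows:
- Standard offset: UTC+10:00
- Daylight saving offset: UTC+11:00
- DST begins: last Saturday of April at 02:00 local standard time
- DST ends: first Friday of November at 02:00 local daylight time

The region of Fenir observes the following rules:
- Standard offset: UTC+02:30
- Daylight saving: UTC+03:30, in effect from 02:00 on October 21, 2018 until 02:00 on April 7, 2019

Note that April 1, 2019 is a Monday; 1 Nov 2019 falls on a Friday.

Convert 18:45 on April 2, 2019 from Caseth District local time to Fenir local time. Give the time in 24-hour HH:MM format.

1 April 2019 is a Monday, so Saturdays fall on 6, 13, 20, 27; the last is April 27.
1 November 2019 is a Friday, so the first Friday is November 1.
April 2, 2019 is outside the daylight-saving period (27 April – 1 November), so Caseth District is on standard time, UTC+10:00.
18:45 Caseth District − 10h = 08:45 UTC.
At the standard offset (UTC+02:30), 08:45 UTC + 2h30m = 11:15 Fenir standard time.
Daylight saving runs 21 October 2018 – 7 April 2019; the standard-time date in Fenir, April 2, 2019, is inside that window, so Fenir is at UTC+03:30.
08:45 UTC + 3h30m = 12:15 Fenir.

12:15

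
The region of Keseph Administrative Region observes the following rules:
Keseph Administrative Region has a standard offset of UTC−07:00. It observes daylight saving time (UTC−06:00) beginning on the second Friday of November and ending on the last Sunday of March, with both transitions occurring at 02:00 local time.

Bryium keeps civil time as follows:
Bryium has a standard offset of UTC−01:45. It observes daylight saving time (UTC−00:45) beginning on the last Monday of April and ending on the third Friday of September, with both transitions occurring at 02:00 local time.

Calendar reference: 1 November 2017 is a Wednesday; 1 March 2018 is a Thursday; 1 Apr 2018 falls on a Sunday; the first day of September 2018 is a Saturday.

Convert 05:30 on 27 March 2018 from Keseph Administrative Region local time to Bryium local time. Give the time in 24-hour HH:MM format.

1 November 2017 is a Wednesday, so the first Friday is November 3 and the second is November 10.
1 March 2018 is a Thursday, so Sundays fall on 4, 11, 18, 25; the last is March 25.
27 March 2018 does not fall between 10 November 2017 and 25 March 2018, so daylight saving is not in effect and Keseph Administrative Region is at UTC−07:00.
05:30 Keseph Administrative Region + 7h = 12:30 UTC.
1 April 2018 is a Sunday, so Mondays fall on 2, 9, 16, 23, 30; the last is April 30.
1 September 2018 is a Saturday, so the first Friday is September 7 and the third is September 21.
At the standard offset (UTC−01:45), 12:30 UTC − 1h45m = 10:45 Bryium standard time.
The standard-time date in Bryium, 27 March 2018, is outside the daylight-saving period (30 April – 21 September), so Bryium is on standard time, UTC−01:45.
12:30 UTC − 1h45m = 10:45 Bryium.

10:45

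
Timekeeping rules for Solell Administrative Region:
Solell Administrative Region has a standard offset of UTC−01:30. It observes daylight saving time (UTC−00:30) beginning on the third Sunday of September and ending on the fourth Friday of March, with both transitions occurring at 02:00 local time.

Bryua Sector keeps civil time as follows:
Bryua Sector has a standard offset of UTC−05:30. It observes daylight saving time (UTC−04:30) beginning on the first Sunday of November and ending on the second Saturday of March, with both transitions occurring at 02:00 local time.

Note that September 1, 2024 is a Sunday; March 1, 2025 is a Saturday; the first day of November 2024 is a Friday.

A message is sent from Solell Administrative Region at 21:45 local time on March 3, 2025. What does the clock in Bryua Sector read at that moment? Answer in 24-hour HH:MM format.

17:45

1 September 2024 is a Sunday, so the first Sunday is September 1 and the third is September 15.
1 March 2025 is a Saturday, so the first Friday is March 7 and the fourth is March 28.
March 3, 2025 falls between 15 September 2024 and 28 March 2025, so daylight saving is in effect and Solell Administrative Region is at UTC−00:30.
21:45 Solell Administrative Region + 0h30m = 22:15 UTC.
1 November 2024 is a Friday, so the first Sunday is November 3.
1 March 2025 is a Saturday, so the first Saturday is March 1 and the second is March 8.
At the standard offset (UTC−05:30), 22:15 UTC − 5h30m = 16:45 Bryua Sector standard time.
Daylight saving runs 3 November 2024 – 8 March 2025; the standard-time date in Bryua Sector, March 3, 2025, is inside that window, so Bryua Sector is at UTC−04:30.
22:15 UTC − 4h30m = 17:45 Bryua Sector.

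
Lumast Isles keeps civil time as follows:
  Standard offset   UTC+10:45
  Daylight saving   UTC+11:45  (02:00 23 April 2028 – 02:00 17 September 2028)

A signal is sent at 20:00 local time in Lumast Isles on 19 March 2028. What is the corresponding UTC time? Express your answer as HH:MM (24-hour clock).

19 March 2028 does not fall between 23 April and 17 September, so daylight saving is not in effect and Lumast Isles is at UTC+10:45.
20:00 local − 10h45m = 09:15 UTC.

09:15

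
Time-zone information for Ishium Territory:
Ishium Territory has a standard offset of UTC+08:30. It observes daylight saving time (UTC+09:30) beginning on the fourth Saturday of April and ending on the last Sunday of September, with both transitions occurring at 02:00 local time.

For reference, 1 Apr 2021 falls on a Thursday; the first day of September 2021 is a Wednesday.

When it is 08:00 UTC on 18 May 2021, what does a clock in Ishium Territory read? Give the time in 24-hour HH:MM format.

17:30

1 April 2021 is a Thursday, so the first Saturday is April 3 and the fourth is April 24.
1 September 2021 is a Wednesday, so Sundays fall on 5, 12, 19, 26; the last is September 26.
At the standard offset (UTC+08:30), 08:00 UTC + 8h30m = 16:30 Ishium Territory standard time.
Daylight saving runs 24 April – 26 September; the standard-time date in Ishium Territory, 18 May 2021, is inside that window, so Ishium Territory is at UTC+09:30.
08:00 UTC + 9h30m = 17:30 local.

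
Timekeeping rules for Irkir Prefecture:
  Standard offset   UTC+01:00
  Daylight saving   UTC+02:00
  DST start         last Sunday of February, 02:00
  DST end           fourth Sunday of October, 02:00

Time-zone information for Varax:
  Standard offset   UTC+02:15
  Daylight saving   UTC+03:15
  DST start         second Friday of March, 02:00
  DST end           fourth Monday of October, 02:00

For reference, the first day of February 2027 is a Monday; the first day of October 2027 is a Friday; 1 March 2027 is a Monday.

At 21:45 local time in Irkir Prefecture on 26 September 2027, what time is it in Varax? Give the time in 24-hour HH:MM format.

1 February 2027 is a Monday, so Sundays fall on 7, 14, 21, 28; the last is February 28.
1 October 2027 is a Friday, so the first Sunday is October 3 and the fourth is October 24.
26 September 2027 falls between 28 February and 24 October, so daylight saving is in effect and Irkir Prefecture is at UTC+02:00.
21:45 Irkir Prefecture − 2h = 19:45 UTC.
1 March 2027 is a Monday, so the first Friday is March 5 and the second is March 12.
1 October 2027 is a Friday, so the first Monday is October 4 and the fourth is October 25.
At the standard offset (UTC+02:15), 19:45 UTC + 2h15m = 22:00 Varax standard time.
Daylight saving runs 12 March – 25 October; the standard-time date in Varax, 26 September 2027, is inside that window, so Varax is at UTC+03:15.
19:45 UTC + 3h15m = 23:00 Varax.

23:00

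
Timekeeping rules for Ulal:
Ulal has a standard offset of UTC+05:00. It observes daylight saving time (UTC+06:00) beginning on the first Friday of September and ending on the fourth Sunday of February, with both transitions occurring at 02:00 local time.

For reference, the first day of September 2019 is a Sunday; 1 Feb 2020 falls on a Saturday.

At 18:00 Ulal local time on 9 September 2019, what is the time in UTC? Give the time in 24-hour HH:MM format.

1 September 2019 is a Sunday, so the first Friday is September 6.
1 February 2020 is a Saturday, so the first Sunday is February 2 and the fourth is February 23.
9 September 2019 lies within the daylight-saving period (6 September 2019 – 23 February 2020), so Ulal is on daylight time, UTC+06:00.
18:00 local − 6h = 12:00 UTC.

12:00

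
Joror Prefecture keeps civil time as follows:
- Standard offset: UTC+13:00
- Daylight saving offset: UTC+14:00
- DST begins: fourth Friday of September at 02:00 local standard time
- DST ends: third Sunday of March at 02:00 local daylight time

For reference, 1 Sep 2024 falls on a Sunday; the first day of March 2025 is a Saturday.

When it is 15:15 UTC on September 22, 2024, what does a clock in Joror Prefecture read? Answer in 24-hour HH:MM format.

04:15

1 September 2024 is a Sunday, so the first Friday is September 6 and the fourth is September 27.
1 March 2025 is a Saturday, so the first Sunday is March 2 and the third is March 16.
At the standard offset (UTC+13:00), 15:15 UTC + 13h = 04:15 Joror Prefecture standard time (rolling into the next day, 23 September 2024).
Daylight saving runs 27 September 2024 – 16 March 2025; the standard-time date in Joror Prefecture, September 23, 2024, is outside that window, so Joror Prefecture is on standard time at UTC+13:00.
15:15 UTC + 13h = 04:15 local (rolling into the next day, 23 September 2024).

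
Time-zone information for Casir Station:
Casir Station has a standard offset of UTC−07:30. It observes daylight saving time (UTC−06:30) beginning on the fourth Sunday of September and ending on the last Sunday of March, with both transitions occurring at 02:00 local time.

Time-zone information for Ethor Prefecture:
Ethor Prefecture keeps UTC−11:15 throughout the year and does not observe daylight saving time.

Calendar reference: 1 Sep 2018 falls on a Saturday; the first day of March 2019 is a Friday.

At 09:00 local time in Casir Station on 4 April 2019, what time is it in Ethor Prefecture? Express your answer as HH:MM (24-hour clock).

1 September 2018 is a Saturday, so the first Sunday is September 2 and the fourth is September 23.
1 March 2019 is a Friday, so Sundays fall on 3, 10, 17, 24, 31; the last is March 31.
4 April 2019 is outside the daylight-saving period (23 September 2018 – 31 March 2019), so Casir Station is on standard time, UTC−07:30.
09:00 Casir Station + 7h30m = 16:30 UTC.
Ethor Prefecture stays on UTC−11:15 all year.
16:30 UTC − 11h15m = 05:15 Ethor Prefecture.

05:15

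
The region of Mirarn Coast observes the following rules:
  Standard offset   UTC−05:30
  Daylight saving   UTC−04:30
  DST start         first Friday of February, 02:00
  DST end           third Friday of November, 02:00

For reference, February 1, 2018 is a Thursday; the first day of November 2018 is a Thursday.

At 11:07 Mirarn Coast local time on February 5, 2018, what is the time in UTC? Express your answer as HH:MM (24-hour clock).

1 February 2018 is a Thursday, so the first Friday is February 2.
1 November 2018 is a Thursday, so the first Friday is November 2 and the third is November 16.
February 5, 2018 lies within the daylight-saving period (2 February – 16 November), so Mirarn Coast is on daylight time, UTC−04:30.
11:07 local + 4h30m = 15:37 UTC.

15:37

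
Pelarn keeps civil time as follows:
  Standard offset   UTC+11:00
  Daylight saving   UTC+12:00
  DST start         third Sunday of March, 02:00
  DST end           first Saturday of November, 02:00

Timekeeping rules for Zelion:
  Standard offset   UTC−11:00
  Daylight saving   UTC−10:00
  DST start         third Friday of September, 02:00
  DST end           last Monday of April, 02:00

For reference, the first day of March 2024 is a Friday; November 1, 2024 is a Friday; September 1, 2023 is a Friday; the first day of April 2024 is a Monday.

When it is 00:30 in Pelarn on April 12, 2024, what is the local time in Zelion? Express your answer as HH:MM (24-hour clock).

02:30

1 March 2024 is a Friday, so the first Sunday is March 3 and the third is March 17.
1 November 2024 is a Friday, so the first Saturday is November 2.
Daylight saving runs 17 March – 2 November; April 12, 2024 is inside that window, so Pelarn is at UTC+12:00.
00:30 Pelarn − 12h = 12:30 UTC (rolling into the previous day, 11 April 2024).
1 September 2023 is a Friday, so the first Friday is September 1 and the third is September 15.
1 April 2024 is a Monday, so Mondays fall on 1, 8, 15, 22, 29; the last is April 29.
At the standard offset (UTC−11:00), 12:30 UTC − 11h = 01:30 Zelion standard time.
Daylight saving runs 15 September 2023 – 29 April 2024; the standard-time date in Zelion, April 11, 2024, is inside that window, so Zelion is at UTC−10:00.
12:30 UTC − 10h = 02:30 Zelion.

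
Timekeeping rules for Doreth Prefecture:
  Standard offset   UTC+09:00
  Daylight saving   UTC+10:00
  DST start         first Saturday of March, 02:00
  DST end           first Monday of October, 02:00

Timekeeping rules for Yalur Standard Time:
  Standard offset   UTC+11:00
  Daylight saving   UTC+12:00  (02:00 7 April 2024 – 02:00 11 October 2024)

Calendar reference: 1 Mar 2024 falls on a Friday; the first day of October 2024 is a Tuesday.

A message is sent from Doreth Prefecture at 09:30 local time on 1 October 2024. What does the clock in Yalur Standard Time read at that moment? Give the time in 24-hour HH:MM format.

1 March 2024 is a Friday, so the first Saturday is March 2.
1 October 2024 is a Tuesday, so the first Monday is October 7.
Daylight saving runs 2 March – 7 October; 1 October 2024 is inside that window, so Doreth Prefecture is at UTC+10:00.
09:30 Doreth Prefecture − 10h = 23:30 UTC (rolling into the previous day, 30 September 2024).
At the standard offset (UTC+11:00), 23:30 UTC + 11h = 10:30 Yalur Standard Time standard time (rolling into the next day, 1 October 2024).
The standard-time date in Yalur Standard Time, 1 October 2024, falls between 7 April and 11 October, so daylight saving is in effect and Yalur Standard Time is at UTC+12:00.
23:30 UTC + 12h = 11:30 Yalur Standard Time (rolling into the next day, 1 October 2024).

11:30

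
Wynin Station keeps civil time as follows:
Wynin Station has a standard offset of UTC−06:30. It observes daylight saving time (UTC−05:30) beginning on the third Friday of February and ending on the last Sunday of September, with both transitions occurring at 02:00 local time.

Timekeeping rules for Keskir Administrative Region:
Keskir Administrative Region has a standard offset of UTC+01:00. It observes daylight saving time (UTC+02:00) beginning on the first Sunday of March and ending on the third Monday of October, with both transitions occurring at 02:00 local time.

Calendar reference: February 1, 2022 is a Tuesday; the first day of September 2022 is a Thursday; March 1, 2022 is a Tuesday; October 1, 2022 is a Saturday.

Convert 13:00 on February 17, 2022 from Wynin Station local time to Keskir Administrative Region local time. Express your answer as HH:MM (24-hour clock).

1 February 2022 is a Tuesday, so the first Friday is February 4 and the third is February 18.
1 September 2022 is a Thursday, so Sundays fall on 4, 11, 18, 25; the last is September 25.
February 17, 2022 is outside the daylight-saving period (18 February – 25 September), so Wynin Station is on standard time, UTC−06:30.
13:00 Wynin Station + 6h30m = 19:30 UTC.
1 March 2022 is a Tuesday, so the first Sunday is March 6.
1 October 2022 is a Saturday, so the first Monday is October 3 and the third is October 17.
At the standard offset (UTC+01:00), 19:30 UTC + 1h = 20:30 Keskir Administrative Region standard time.
The standard-time date in Keskir Administrative Region, February 17, 2022, is outside the daylight-saving period (6 March – 17 October), so Keskir Administrative Region is on standard time, UTC+01:00.
19:30 UTC + 1h = 20:30 Keskir Administrative Region.

20:30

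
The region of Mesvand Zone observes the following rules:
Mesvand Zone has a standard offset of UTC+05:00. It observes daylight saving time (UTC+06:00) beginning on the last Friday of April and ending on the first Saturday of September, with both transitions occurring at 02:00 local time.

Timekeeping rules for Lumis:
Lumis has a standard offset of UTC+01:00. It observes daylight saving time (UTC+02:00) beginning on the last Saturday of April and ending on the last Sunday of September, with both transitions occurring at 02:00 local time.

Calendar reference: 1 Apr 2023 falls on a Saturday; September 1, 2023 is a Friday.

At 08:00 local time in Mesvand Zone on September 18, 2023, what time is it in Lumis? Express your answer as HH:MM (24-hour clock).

1 April 2023 is a Saturday, so Fridays fall on 7, 14, 21, 28; the last is April 28.
1 September 2023 is a Friday, so the first Saturday is September 2.
Daylight saving runs 28 April – 2 September; September 18, 2023 is outside that window, so Mesvand Zone is on standard time at UTC+05:00.
08:00 Mesvand Zone − 5h = 03:00 UTC.
1 April 2023 is a Saturday, so Saturdays fall on 1, 8, 15, 22, 29; the last is April 29.
1 September 2023 is a Friday, so Sundays fall on 3, 10, 17, 24; the last is September 24.
At the standard offset (UTC+01:00), 03:00 UTC + 1h = 04:00 Lumis standard time.
The standard-time date in Lumis, September 18, 2023, falls between 29 April and 24 September, so daylight saving is in effect and Lumis is at UTC+02:00.
03:00 UTC + 2h = 05:00 Lumis.

05:00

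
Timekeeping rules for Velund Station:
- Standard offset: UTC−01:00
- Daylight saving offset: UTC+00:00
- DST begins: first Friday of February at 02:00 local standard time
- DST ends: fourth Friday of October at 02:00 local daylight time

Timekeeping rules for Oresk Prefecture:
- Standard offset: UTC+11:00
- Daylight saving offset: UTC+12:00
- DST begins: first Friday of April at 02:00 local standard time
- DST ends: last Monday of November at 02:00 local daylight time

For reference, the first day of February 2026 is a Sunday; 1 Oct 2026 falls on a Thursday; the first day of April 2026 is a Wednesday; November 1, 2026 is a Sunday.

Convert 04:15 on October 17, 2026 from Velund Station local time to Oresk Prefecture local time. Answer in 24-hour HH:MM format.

1 February 2026 is a Sunday, so the first Friday is February 6.
1 October 2026 is a Thursday, so the first Friday is October 2 and the fourth is October 23.
Daylight saving runs 6 February – 23 October; October 17, 2026 is inside that window, so Velund Station is at UTC+00:00.
04:15 Velund Station − 0h = 04:15 UTC.
1 April 2026 is a Wednesday, so the first Friday is April 3.
1 November 2026 is a Sunday, so Mondays fall on 2, 9, 16, 23, 30; the last is November 30.
At the standard offset (UTC+11:00), 04:15 UTC + 11h = 15:15 Oresk Prefecture standard time.
The standard-time date in Oresk Prefecture, October 17, 2026, falls between 3 April and 30 November, so daylight saving is in effect and Oresk Prefecture is at UTC+12:00.
04:15 UTC + 12h = 16:15 Oresk Prefecture.

16:15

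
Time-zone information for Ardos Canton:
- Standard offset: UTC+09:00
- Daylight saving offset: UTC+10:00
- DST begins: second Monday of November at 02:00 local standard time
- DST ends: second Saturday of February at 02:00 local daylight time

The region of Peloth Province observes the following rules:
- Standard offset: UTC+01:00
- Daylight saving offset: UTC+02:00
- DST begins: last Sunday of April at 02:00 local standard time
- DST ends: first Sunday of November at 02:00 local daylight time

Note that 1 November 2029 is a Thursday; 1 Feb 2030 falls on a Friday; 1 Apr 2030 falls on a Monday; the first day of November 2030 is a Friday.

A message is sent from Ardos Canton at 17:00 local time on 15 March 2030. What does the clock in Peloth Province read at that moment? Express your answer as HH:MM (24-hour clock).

09:00

1 November 2029 is a Thursday, so the first Monday is November 5 and the second is November 12.
1 February 2030 is a Friday, so the first Saturday is February 2 and the second is February 9.
Daylight saving runs 12 November 2029 – 9 February 2030; 15 March 2030 is outside that window, so Ardos Canton is on standard time at UTC+09:00.
17:00 Ardos Canton − 9h = 08:00 UTC.
1 April 2030 is a Monday, so Sundays fall on 7, 14, 21, 28; the last is April 28.
1 November 2030 is a Friday, so the first Sunday is November 3.
At the standard offset (UTC+01:00), 08:00 UTC + 1h = 09:00 Peloth Province standard time.
Daylight saving runs 28 April – 3 November; the standard-time date in Peloth Province, 15 March 2030, is outside that window, so Peloth Province is on standard time at UTC+01:00.
08:00 UTC + 1h = 09:00 Peloth Province.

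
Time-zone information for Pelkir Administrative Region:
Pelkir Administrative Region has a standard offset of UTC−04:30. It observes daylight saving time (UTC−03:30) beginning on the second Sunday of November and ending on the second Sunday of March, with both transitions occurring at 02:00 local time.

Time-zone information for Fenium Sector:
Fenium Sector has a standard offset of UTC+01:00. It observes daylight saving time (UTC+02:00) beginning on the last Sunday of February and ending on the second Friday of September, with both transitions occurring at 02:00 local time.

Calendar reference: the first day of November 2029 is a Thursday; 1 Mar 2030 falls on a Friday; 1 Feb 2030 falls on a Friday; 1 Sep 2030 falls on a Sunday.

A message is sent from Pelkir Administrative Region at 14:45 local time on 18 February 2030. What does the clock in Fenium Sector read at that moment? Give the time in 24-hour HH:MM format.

19:15

1 November 2029 is a Thursday, so the first Sunday is November 4 and the second is November 11.
1 March 2030 is a Friday, so the first Sunday is March 3 and the second is March 10.
18 February 2030 falls between 11 November 2029 and 10 March 2030, so daylight saving is in effect and Pelkir Administrative Region is at UTC−03:30.
14:45 Pelkir Administrative Region + 3h30m = 18:15 UTC.
1 February 2030 is a Friday, so Sundays fall on 3, 10, 17, 24; the last is February 24.
1 September 2030 is a Sunday, so the first Friday is September 6 and the second is September 13.
At the standard offset (UTC+01:00), 18:15 UTC + 1h = 19:15 Fenium Sector standard time.
The standard-time date in Fenium Sector, 18 February 2030, does not fall between 24 February and 13 September, so daylight saving is not in effect and Fenium Sector is at UTC+01:00.
18:15 UTC + 1h = 19:15 Fenium Sector.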